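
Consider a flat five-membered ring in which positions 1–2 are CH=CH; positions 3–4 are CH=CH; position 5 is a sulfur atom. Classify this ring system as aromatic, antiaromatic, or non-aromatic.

Aromatic

All ring atoms are sp² and supply a p orbital to the ring (each doubly-bonded ring atom is sp² with one p-orbital electron; the sulfur donates one lone pair from its p orbital); the conjugation is uninterrupted.
Counting π electrons: 2 × 2 = 4 from the double-bond units + 2 from the S atom = 6.
6 = 4(1) + 2, which satisfies Hückel's 4n+2 rule.
(The species described is thiophene.)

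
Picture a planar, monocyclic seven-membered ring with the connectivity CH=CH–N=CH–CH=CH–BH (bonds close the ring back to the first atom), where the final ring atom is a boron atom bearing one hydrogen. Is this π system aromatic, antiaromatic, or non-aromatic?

Aromatic

Check conjugation: the double-bond atoms are sp², each contributing one p electron; each sp² =N– keeps its lone pair in-plane and puts one electron into the π system; the boron has an empty p orbital — every position has a p orbital, so the cyclic π system is continuous.
Adding the contributions, 3 × 2 = 6 from the double-bond units + 0 from the BH atom = 6.
6 = 4(1) + 2, which satisfies Hückel's 4n+2 rule.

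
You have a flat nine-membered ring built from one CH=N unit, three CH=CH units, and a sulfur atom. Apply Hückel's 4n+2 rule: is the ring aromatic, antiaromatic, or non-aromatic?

All ring atoms are sp² and supply a p orbital to the ring (every atom in a ring double bond is sp² and brings one electron to the p orbital; the doubly-bonded nitrogens are pyridine-type — their lone pairs lie in the ring plane, leaving one electron in the p orbital; the sulfur donates one lone pair from its p orbital); the conjugation is uninterrupted.
Counting π electrons: 4 × 2 = 8 from the double-bond units + 2 from the S atom = 10.
Since 10 = 4·2 + 2, the ring meets the 4n+2 criterion.

Aromatic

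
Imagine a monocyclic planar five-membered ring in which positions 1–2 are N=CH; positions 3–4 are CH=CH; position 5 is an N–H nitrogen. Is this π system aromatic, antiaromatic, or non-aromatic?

Check conjugation: the double-bond atoms are sp², each contributing one p electron; each =N– nitrogen is pyridine-type (lone pair in the sp² plane, one electron in the p orbital); the pyrrole-type nitrogen donates its lone pair from the p orbital — every position has a p orbital, so the cyclic π system is continuous.
π-electron count: 2 × 2 = 4 from the double-bond units + 2 from the NH atom = 6.
That gives a 4n+2 count (6, n = 1).

Aromatic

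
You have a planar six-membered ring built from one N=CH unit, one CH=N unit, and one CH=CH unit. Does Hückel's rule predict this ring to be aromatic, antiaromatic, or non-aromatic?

Aromatic

Every ring atom contributes a p orbital perpendicular to the ring (every atom in a ring double bond is sp² and brings one electron to the p orbital; each =N– nitrogen is pyridine-type (lone pair in the sp² plane, one electron in the p orbital)), so the π system is cyclic and fully conjugated.
π-electron count: 3 × 2 = 6 from the 3 double-bond units.
Since 6 = 4·1 + 2, the ring meets the 4n+2 criterion.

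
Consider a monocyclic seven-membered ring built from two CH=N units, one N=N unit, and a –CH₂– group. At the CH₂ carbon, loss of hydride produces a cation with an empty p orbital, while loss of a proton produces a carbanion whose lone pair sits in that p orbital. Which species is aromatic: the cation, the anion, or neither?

Once that carbon is sp², every ring atom has a p orbital and both ions are fully conjugated.
Cation: 3 × 2 + 0 = 6 π electrons → 4(1)+2, aromatic.
Anion: 3 × 2 + 2 = 8 π electrons → 4(2), antiaromatic.

The cation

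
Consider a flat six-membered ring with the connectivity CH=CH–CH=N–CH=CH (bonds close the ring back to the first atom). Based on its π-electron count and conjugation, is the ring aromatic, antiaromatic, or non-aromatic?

Aromatic

Check conjugation: each doubly-bonded ring atom is sp² with one p-orbital electron; each sp² =N– keeps its lone pair in-plane and puts one electron into the π system — every position has a p orbital, so the cyclic π system is continuous.
Adding the contributions, 3 × 2 = 6 from the 3 double-bond units.
Since 6 = 4·1 + 2, the ring meets the 4n+2 criterion.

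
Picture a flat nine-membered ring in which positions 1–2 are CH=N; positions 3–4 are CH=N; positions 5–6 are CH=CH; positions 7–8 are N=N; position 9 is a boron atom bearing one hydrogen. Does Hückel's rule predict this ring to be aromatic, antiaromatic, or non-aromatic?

All ring atoms are sp² and supply a p orbital to the ring (every atom in a ring double bond is sp² and brings one electron to the p orbital; each sp² =N– keeps its lone pair in-plane and puts one electron into the π system; the boron has an empty p orbital); the conjugation is uninterrupted.
Tallying contributions gives 4 × 2 = 8 from the double-bond units + 0 from the BH atom = 8.
A 4n π count (8, n = 2) in a planar conjugated ring means antiaromatic.

Antiaromatic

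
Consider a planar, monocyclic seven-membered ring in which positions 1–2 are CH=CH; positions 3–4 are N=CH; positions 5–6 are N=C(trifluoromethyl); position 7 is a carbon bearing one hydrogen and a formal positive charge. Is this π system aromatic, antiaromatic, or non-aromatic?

The p orbitals form a continuous loop: every atom in a ring double bond is sp² and brings one electron to the p orbital; each sp² =N– keeps its lone pair in-plane and puts one electron into the π system; the carbocation has an empty p orbital. The ring is fully conjugated.
Counting π electrons: 3 × 2 = 6 from the double-bond units + 0 from the CH(+) atom = 6.
6 = 4(1) + 2, which satisfies Hückel's 4n+2 rule.

Aromatic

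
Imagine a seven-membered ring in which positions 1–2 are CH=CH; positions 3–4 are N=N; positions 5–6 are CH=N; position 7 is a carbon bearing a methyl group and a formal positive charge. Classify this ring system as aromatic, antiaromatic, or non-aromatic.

Check conjugation: the double-bond atoms are sp², each contributing one p electron; the doubly-bonded nitrogens are pyridine-type — their lone pairs lie in the ring plane, leaving one electron in the p orbital; the carbocation has an empty p orbital — every position has a p orbital, so the cyclic π system is continuous.
Counting π electrons: 3 × 2 = 6 from the double-bond units + 0 from the C(methyl)(+) atom = 6.
That gives a 4n+2 count (6, n = 1).

Aromatic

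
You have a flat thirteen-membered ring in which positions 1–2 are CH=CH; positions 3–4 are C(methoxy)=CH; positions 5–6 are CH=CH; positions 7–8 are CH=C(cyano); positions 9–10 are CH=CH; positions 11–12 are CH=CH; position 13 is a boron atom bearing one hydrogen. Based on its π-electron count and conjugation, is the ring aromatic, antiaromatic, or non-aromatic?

Check conjugation: every atom in a ring double bond is sp² and brings one electron to the p orbital; the boron has an empty p orbital — every position has a p orbital, so the cyclic π system is continuous.
Adding the contributions, 6 × 2 = 12 from the double-bond units + 0 from the BH atom = 12.
12 = 4(3); a planar, fully conjugated 4n system is antiaromatic.

Antiaromatic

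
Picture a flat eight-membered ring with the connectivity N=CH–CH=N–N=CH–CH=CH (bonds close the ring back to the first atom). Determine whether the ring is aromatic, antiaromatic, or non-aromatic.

Antiaromatic

Check conjugation: each doubly-bonded ring atom is sp² with one p-orbital electron; the doubly-bonded nitrogens are pyridine-type — their lone pairs lie in the ring plane, leaving one electron in the p orbital — every position has a p orbital, so the cyclic π system is continuous.
Tallying contributions gives 4 × 2 = 8 from the 4 double-bond units.
With 8 = 4·2 π electrons, Hückel's rule classifies the planar ring as antiaromatic.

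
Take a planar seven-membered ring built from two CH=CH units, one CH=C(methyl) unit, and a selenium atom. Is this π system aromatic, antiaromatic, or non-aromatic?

All ring atoms are sp² and supply a p orbital to the ring (each doubly-bonded ring atom is sp² with one p-orbital electron; the selenium donates one lone pair from its p orbital); the conjugation is uninterrupted.
Adding the contributions, 3 × 2 = 6 from the double-bond units + 2 from the Se atom = 8.
8 is a 4n count (n = 2), so the planar conjugated ring is antiaromatic.

Antiaromatic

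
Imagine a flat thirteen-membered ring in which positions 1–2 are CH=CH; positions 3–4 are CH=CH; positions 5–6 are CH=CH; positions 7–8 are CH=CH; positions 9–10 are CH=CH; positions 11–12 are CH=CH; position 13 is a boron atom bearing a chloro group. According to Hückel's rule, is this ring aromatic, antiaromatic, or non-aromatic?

Every ring atom contributes a p orbital perpendicular to the ring (the double-bond atoms are sp², each contributing one p electron; the boron has an empty p orbital), so the π system is cyclic and fully conjugated.
Tallying contributions gives 6 × 2 = 12 from the double-bond units + 0 from the B(chloro) atom = 12.
With 12 = 4·3 π electrons, Hückel's rule classifies the planar ring as antiaromatic.

Antiaromatic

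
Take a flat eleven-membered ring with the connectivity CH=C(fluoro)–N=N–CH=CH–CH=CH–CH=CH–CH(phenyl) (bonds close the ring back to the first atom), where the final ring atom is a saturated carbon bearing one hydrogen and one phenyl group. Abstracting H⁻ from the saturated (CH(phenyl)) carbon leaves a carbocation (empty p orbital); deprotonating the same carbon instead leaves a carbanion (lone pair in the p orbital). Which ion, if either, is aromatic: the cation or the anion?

Once that carbon is sp², every ring atom has a p orbital and both ions are fully conjugated.
Cation: 5 × 2 + 0 = 10 π electrons → 4(2)+2, aromatic.
Anion: 5 × 2 + 2 = 12 π electrons → 4(3), antiaromatic.

The cation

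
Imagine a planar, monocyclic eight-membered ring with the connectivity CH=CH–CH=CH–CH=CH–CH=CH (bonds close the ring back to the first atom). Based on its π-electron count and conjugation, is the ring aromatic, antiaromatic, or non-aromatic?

All ring atoms are sp² and supply a p orbital to the ring (every atom in a ring double bond is sp² and brings one electron to the p orbital); the conjugation is uninterrupted.
Tallying contributions gives 4 × 2 = 8 from the 4 double-bond units.
8 = 4(2); a planar, fully conjugated 4n system is antiaromatic.
This is cyclooctatetraene.

Antiaromatic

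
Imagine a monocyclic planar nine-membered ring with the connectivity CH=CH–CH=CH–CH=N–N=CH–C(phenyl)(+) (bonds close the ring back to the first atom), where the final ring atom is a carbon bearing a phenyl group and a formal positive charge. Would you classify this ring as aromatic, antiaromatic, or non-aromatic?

Antiaromatic

The p orbitals form a continuous loop: every atom in a ring double bond is sp² and brings one electron to the p orbital; the doubly-bonded nitrogens are pyridine-type — their lone pairs lie in the ring plane, leaving one electron in the p orbital; the carbocation has an empty p orbital. The ring is fully conjugated.
Counting π electrons: 4 × 2 = 8 from the double-bond units + 0 from the C(phenyl)(+) atom = 8.
8 is a 4n count (n = 2), so the planar conjugated ring is antiaromatic.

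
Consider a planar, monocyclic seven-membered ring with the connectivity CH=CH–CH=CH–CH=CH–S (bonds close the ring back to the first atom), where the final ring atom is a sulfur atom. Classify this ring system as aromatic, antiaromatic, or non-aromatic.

Every ring atom contributes a p orbital perpendicular to the ring (every atom in a ring double bond is sp² and brings one electron to the p orbital; the sulfur donates one lone pair from its p orbital), so the π system is cyclic and fully conjugated.
Tallying contributions gives 3 × 2 = 6 from the double-bond units + 2 from the S atom = 8.
8 = 4(2); a planar, fully conjugated 4n system is antiaromatic.

Antiaromatic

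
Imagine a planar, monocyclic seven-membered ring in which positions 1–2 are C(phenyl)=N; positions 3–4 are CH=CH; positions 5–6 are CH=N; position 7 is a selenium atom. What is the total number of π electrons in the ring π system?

Every ring atom contributes a p orbital perpendicular to the ring (each doubly-bonded ring atom is sp² with one p-orbital electron; each =N– nitrogen is pyridine-type (lone pair in the sp² plane, one electron in the p orbital); the selenium donates one lone pair from its p orbital), so the π system is cyclic and fully conjugated.
Counting π electrons: 3 × 2 = 6 from the double-bond units + 2 from the Se atom = 8.

8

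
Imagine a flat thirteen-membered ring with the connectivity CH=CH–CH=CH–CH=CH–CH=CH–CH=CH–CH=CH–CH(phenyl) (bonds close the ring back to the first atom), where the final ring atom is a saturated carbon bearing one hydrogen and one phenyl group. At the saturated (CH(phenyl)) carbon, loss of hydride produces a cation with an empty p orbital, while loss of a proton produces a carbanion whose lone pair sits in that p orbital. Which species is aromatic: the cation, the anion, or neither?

The anion

In either ion the ring is fully conjugated: every atom, including the new sp² carbon, supplies a p orbital.
Cation: 6 × 2 + 0 = 12 π electrons → 4(3), antiaromatic.
Anion: 6 × 2 + 2 = 14 π electrons → 4(3)+2, aromatic.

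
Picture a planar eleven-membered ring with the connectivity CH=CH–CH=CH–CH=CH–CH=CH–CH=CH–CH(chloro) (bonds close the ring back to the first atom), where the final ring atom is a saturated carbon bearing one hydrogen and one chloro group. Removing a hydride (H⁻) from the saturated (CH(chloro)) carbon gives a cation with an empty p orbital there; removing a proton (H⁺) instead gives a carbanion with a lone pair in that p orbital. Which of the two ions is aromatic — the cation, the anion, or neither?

Once that carbon is sp², every ring atom has a p orbital and both ions are fully conjugated.
Cation: 5 × 2 + 0 = 10 π electrons → 4(2)+2, aromatic.
Anion: 5 × 2 + 2 = 12 π electrons → 4(3), antiaromatic.

The cation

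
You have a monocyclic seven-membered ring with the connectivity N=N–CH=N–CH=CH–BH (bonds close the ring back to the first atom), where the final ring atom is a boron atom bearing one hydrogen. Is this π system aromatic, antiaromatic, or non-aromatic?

The p orbitals form a continuous loop: each doubly-bonded ring atom is sp² with one p-orbital electron; each sp² =N– keeps its lone pair in-plane and puts one electron into the π system; the boron has an empty p orbital. The ring is fully conjugated.
Counting π electrons: 3 × 2 = 6 from the double-bond units + 0 from the BH atom = 6.
6 = 4(1) + 2, which satisfies Hückel's 4n+2 rule.

Aromatic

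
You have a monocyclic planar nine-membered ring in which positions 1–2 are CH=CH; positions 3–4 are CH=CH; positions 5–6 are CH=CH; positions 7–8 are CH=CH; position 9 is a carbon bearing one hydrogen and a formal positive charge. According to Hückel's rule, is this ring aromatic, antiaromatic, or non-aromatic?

The p orbitals form a continuous loop: every atom in a ring double bond is sp² and brings one electron to the p orbital; the carbocation has an empty p orbital. The ring is fully conjugated.
Adding the contributions, 4 × 2 = 8 from the double-bond units + 0 from the CH(+) atom = 8.
With 8 = 4·2 π electrons, Hückel's rule classifies the planar ring as antiaromatic.

Antiaromatic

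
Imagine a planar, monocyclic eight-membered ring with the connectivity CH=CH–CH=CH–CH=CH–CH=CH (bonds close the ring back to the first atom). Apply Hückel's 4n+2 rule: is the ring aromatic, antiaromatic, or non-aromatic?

Antiaromatic

Check conjugation: the double-bond atoms are sp², each contributing one p electron — every position has a p orbital, so the cyclic π system is continuous.
π-electron count: 4 × 2 = 8 from the 4 double-bond units.
A 4n π count (8, n = 2) in a planar conjugated ring means antiaromatic.
This is cyclooctatetraene.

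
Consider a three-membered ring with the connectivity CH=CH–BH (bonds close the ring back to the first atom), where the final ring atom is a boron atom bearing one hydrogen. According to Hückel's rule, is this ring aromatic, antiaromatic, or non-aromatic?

All ring atoms are sp² and supply a p orbital to the ring (every atom in a ring double bond is sp² and brings one electron to the p orbital; the boron has an empty p orbital); the conjugation is uninterrupted.
Adding the contributions, 1 × 2 = 2 from the double-bond unit + 0 from the BH atom = 2.
2 = 4(0) + 2, which satisfies Hückel's 4n+2 rule.

Aromatic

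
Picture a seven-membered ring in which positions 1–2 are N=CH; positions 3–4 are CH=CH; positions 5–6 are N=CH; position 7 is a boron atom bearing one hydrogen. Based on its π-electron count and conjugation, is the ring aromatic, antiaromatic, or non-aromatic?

Aromatic

Check conjugation: the double-bond atoms are sp², each contributing one p electron; each =N– nitrogen is pyridine-type (lone pair in the sp² plane, one electron in the p orbital); the boron has an empty p orbital — every position has a p orbital, so the cyclic π system is continuous.
π-electron count: 3 × 2 = 6 from the double-bond units + 0 from the BH atom = 6.
Since 6 = 4·1 + 2, the ring meets the 4n+2 criterion.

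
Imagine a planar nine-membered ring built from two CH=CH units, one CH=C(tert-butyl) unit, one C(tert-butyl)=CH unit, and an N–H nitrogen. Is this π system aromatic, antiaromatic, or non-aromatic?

Aromatic

The p orbitals form a continuous loop: every atom in a ring double bond is sp² and brings one electron to the p orbital; the pyrrole-type nitrogen donates its lone pair from the p orbital. The ring is fully conjugated.
Counting π electrons: 4 × 2 = 8 from the double-bond units + 2 from the NH atom = 10.
That gives a 4n+2 count (10, n = 2).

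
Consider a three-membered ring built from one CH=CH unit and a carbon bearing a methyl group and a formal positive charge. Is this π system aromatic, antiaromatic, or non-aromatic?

Every ring atom contributes a p orbital perpendicular to the ring (the double-bond atoms are sp², each contributing one p electron; the carbocation has an empty p orbital), so the π system is cyclic and fully conjugated.
Adding the contributions, 1 × 2 = 2 from the double-bond unit + 0 from the C(methyl)(+) atom = 2.
With 2 π electrons (n = 0), the Hückel 4n+2 condition holds.

Aromatic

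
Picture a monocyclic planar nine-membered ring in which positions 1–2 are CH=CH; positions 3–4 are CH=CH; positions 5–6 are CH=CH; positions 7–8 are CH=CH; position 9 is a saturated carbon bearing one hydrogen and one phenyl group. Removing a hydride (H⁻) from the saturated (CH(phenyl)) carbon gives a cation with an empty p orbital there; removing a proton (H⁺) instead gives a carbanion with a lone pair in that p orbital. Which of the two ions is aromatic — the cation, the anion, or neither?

The anion

In both ions every ring atom is sp² and contributes a p orbital, so both rings are fully conjugated.
Cation: 4 × 2 + 0 = 8 π electrons → 4(2), antiaromatic.
Anion: 4 × 2 + 2 = 10 π electrons → 4(2)+2, aromatic.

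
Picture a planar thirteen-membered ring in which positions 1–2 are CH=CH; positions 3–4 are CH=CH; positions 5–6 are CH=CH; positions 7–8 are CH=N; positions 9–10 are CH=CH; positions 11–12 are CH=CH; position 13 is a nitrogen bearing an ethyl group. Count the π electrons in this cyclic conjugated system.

All ring atoms are sp² and supply a p orbital to the ring (every atom in a ring double bond is sp² and brings one electron to the p orbital; each =N– nitrogen is pyridine-type (lone pair in the sp² plane, one electron in the p orbital); the pyrrole-type nitrogen donates its lone pair from the p orbital); the conjugation is uninterrupted.
π-electron count: 6 × 2 = 12 from the double-bond units + 2 from the N(ethyl) atom = 14.

14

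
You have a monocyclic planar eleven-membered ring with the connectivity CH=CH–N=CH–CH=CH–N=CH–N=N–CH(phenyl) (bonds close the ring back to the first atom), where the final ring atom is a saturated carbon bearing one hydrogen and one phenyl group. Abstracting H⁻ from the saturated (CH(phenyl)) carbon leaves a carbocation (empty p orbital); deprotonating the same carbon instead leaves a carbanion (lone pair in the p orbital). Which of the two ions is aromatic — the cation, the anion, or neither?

In either ion the ring is fully conjugated: every atom, including the new sp² carbon, supplies a p orbital.
Cation: 5 × 2 + 0 = 10 π electrons → 4(2)+2, aromatic.
Anion: 5 × 2 + 2 = 12 π electrons → 4(3), antiaromatic.

The cation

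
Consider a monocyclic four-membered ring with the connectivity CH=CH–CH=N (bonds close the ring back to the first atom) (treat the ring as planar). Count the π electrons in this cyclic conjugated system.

Check conjugation: every atom in a ring double bond is sp² and brings one electron to the p orbital; each =N– nitrogen is pyridine-type (lone pair in the sp² plane, one electron in the p orbital) — every position has a p orbital, so the cyclic π system is continuous.
Adding the contributions, 2 × 2 = 4 from the 2 double-bond units.

4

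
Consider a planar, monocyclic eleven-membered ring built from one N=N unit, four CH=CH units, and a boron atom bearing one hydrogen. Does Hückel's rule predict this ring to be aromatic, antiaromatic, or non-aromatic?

Aromatic

Check conjugation: the double-bond atoms are sp², each contributing one p electron; each =N– nitrogen is pyridine-type (lone pair in the sp² plane, one electron in the p orbital); the boron has an empty p orbital — every position has a p orbital, so the cyclic π system is continuous.
Counting π electrons: 5 × 2 = 10 from the double-bond units + 0 from the BH atom = 10.
With 10 π electrons (n = 2), the Hückel 4n+2 condition holds.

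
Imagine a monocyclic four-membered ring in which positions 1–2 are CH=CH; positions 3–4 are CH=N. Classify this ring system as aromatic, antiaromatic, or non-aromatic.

Antiaromatic

Check conjugation: each doubly-bonded ring atom is sp² with one p-orbital electron; each sp² =N– keeps its lone pair in-plane and puts one electron into the π system — every position has a p orbital, so the cyclic π system is continuous.
Tallying contributions gives 2 × 2 = 4 from the 2 double-bond units.
A 4n π count (4, n = 1) in a planar conjugated ring means antiaromatic.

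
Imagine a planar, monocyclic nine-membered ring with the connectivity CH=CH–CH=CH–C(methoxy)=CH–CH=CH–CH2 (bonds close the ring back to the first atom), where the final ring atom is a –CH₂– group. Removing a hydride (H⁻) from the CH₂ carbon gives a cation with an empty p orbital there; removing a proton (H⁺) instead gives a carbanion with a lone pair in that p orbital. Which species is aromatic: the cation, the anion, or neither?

The anion

Both ions have a continuous loop of p orbitals — each ring atom is sp².
Cation: 4 × 2 + 0 = 8 π electrons → 4(2), antiaromatic.
Anion: 4 × 2 + 2 = 10 π electrons → 4(2)+2, aromatic.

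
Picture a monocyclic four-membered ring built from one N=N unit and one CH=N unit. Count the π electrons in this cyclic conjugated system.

4

All ring atoms are sp² and supply a p orbital to the ring (each doubly-bonded ring atom is sp² with one p-orbital electron; each =N– nitrogen is pyridine-type (lone pair in the sp² plane, one electron in the p orbital)); the conjugation is uninterrupted.
Tallying contributions gives 2 × 2 = 4 from the 2 double-bond units.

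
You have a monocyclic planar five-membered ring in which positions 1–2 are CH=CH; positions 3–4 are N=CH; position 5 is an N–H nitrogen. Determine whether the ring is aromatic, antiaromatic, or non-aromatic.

Aromatic

The p orbitals form a continuous loop: the double-bond atoms are sp², each contributing one p electron; each =N– nitrogen is pyridine-type (lone pair in the sp² plane, one electron in the p orbital); the pyrrole-type nitrogen donates its lone pair from the p orbital. The ring is fully conjugated.
Tallying contributions gives 2 × 2 = 4 from the double-bond units + 2 from the NH atom = 6.
6 = 4(1) + 2, which satisfies Hückel's 4n+2 rule.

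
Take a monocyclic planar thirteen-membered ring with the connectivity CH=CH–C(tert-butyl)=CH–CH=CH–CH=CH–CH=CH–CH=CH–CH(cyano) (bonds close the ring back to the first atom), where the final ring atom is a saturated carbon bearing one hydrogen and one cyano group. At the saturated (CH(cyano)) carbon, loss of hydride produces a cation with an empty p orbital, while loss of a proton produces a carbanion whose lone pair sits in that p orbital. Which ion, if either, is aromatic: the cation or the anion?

Both ions have a continuous loop of p orbitals — each ring atom is sp².
Cation: 6 × 2 + 0 = 12 π electrons → 4(3), antiaromatic.
Anion: 6 × 2 + 2 = 14 π electrons → 4(3)+2, aromatic.

The anion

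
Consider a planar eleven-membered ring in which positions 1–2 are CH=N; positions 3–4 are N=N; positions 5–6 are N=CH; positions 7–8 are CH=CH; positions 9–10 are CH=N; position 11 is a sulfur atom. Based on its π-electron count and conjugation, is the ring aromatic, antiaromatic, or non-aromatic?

Antiaromatic

Every ring atom contributes a p orbital perpendicular to the ring (the double-bond atoms are sp², each contributing one p electron; each =N– nitrogen is pyridine-type (lone pair in the sp² plane, one electron in the p orbital); the sulfur donates one lone pair from its p orbital), so the π system is cyclic and fully conjugated.
Adding the contributions, 5 × 2 = 10 from the double-bond units + 2 from the S atom = 12.
12 = 4(3); a planar, fully conjugated 4n system is antiaromatic.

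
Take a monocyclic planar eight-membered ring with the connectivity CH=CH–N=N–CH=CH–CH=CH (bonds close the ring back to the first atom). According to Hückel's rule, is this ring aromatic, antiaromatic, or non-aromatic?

The p orbitals form a continuous loop: the double-bond atoms are sp², each contributing one p electron; each =N– nitrogen is pyridine-type (lone pair in the sp² plane, one electron in the p orbital). The ring is fully conjugated.
Adding the contributions, 4 × 2 = 8 from the 4 double-bond units.
A 4n π count (8, n = 2) in a planar conjugated ring means antiaromatic.

Antiaromatic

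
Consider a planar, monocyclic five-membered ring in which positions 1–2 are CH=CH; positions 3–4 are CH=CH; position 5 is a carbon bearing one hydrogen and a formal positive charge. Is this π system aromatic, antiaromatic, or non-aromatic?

Antiaromatic

Every ring atom contributes a p orbital perpendicular to the ring (every atom in a ring double bond is sp² and brings one electron to the p orbital; the carbocation has an empty p orbital), so the π system is cyclic and fully conjugated.
π-electron count: 2 × 2 = 4 from the double-bond units + 0 from the CH(+) atom = 4.
With 4 = 4·1 π electrons, Hückel's rule classifies the planar ring as antiaromatic.
(This ring is the cyclopentadienyl cation.)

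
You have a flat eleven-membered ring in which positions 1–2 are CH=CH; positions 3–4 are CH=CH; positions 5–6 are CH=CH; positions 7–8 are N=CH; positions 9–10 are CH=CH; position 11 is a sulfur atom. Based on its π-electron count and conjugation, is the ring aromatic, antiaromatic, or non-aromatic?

Antiaromatic

The p orbitals form a continuous loop: every atom in a ring double bond is sp² and brings one electron to the p orbital; each =N– nitrogen is pyridine-type (lone pair in the sp² plane, one electron in the p orbital); the sulfur donates one lone pair from its p orbital. The ring is fully conjugated.
Tallying contributions gives 5 × 2 = 10 from the double-bond units + 2 from the S atom = 12.
A 4n π count (12, n = 3) in a planar conjugated ring means antiaromatic.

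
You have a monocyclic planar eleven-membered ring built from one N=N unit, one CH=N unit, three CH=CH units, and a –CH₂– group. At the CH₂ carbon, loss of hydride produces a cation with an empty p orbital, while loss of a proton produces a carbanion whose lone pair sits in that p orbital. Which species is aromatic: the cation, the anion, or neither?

The cation

Once that carbon is sp², every ring atom has a p orbital and both ions are fully conjugated.
Cation: 5 × 2 + 0 = 10 π electrons → 4(2)+2, aromatic.
Anion: 5 × 2 + 2 = 12 π electrons → 4(3), antiaromatic.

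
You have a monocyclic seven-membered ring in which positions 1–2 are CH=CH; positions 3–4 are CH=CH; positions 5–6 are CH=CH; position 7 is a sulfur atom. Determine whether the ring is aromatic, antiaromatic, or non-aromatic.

All ring atoms are sp² and supply a p orbital to the ring (every atom in a ring double bond is sp² and brings one electron to the p orbital; the sulfur donates one lone pair from its p orbital); the conjugation is uninterrupted.
Adding the contributions, 3 × 2 = 6 from the double-bond units + 2 from the S atom = 8.
8 is a 4n count (n = 2), so the planar conjugated ring is antiaromatic.

Antiaromatic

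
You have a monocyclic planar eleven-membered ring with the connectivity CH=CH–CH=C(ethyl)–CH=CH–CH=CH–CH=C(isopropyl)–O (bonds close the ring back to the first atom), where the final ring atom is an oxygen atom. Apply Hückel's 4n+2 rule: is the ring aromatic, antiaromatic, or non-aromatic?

All ring atoms are sp² and supply a p orbital to the ring (the double-bond atoms are sp², each contributing one p electron; the oxygen donates one lone pair from its p orbital); the conjugation is uninterrupted.
Adding the contributions, 5 × 2 = 10 from the double-bond units + 2 from the O atom = 12.
12 = 4(3); a planar, fully conjugated 4n system is antiaromatic.

Antiaromatic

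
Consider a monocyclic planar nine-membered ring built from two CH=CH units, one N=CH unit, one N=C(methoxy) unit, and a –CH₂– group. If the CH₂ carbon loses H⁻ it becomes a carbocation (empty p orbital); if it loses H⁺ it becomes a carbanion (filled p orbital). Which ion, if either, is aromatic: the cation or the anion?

In both ions every ring atom is sp² and contributes a p orbital, so both rings are fully conjugated.
Cation: 4 × 2 + 0 = 8 π electrons → 4(2), antiaromatic.
Anion: 4 × 2 + 2 = 10 π electrons → 4(2)+2, aromatic.

The anion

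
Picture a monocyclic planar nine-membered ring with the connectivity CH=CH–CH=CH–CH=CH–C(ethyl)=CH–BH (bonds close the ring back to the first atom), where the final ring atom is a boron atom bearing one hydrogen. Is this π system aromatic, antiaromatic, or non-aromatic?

Antiaromatic

The p orbitals form a continuous loop: each doubly-bonded ring atom is sp² with one p-orbital electron; the boron has an empty p orbital. The ring is fully conjugated.
π-electron count: 4 × 2 = 8 from the double-bond units + 0 from the BH atom = 8.
8 is a 4n count (n = 2), so the planar conjugated ring is antiaromatic.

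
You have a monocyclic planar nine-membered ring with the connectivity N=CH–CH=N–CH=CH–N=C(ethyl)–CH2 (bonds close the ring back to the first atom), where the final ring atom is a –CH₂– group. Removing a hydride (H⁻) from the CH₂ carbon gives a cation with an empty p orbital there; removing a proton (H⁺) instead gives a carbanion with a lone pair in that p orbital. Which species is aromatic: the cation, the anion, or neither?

Once that carbon is sp², every ring atom has a p orbital and both ions are fully conjugated.
Cation: 4 × 2 + 0 = 8 π electrons → 4(2), antiaromatic.
Anion: 4 × 2 + 2 = 10 π electrons → 4(2)+2, aromatic.

The anion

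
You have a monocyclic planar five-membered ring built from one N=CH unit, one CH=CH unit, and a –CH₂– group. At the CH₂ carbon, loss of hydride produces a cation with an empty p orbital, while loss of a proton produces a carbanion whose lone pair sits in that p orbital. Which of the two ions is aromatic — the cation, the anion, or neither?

The anion

In either ion the ring is fully conjugated: every atom, including the new sp² carbon, supplies a p orbital.
Cation: 2 × 2 + 0 = 4 π electrons → 4(1), antiaromatic.
Anion: 2 × 2 + 2 = 6 π electrons → 4(1)+2, aromatic.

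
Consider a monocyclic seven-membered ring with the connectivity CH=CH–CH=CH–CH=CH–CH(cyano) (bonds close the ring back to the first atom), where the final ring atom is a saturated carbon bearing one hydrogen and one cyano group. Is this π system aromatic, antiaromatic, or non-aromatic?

Non-aromatic

At the CH(cyano) position, that saturated carbon is sp³ and has no p orbital in the ring π system; the ring's p-orbital overlap is broken there.
A ring that is not fully conjugated cannot be aromatic or antiaromatic regardless of its π-electron count.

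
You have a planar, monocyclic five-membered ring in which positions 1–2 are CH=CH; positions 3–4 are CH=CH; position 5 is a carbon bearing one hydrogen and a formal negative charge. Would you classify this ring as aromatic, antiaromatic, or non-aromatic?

Every ring atom contributes a p orbital perpendicular to the ring (each doubly-bonded ring atom is sp² with one p-orbital electron; the carbanion's lone pair occupies the p orbital), so the π system is cyclic and fully conjugated.
Counting π electrons: 2 × 2 = 4 from the double-bond units + 2 from the CH(-) atom = 6.
6 = 4(1) + 2, which satisfies Hückel's 4n+2 rule.
This is the cyclopentadienyl anion.

Aromatic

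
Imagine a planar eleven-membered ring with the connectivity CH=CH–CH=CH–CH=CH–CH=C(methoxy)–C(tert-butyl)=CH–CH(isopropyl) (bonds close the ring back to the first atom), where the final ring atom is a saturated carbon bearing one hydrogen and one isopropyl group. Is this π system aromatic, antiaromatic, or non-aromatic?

At the CH(isopropyl) position, that saturated carbon is sp³ and has no p orbital in the ring π system; the ring's p-orbital overlap is broken there.
Without a continuous loop of overlapping p orbitals the Hückel electron count never comes into play.

Non-aromatic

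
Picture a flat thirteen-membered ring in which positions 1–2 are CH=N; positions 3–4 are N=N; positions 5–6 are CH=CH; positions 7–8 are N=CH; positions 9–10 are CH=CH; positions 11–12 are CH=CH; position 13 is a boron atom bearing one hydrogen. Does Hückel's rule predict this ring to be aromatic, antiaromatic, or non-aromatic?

Antiaromatic

The p orbitals form a continuous loop: every atom in a ring double bond is sp² and brings one electron to the p orbital; the doubly-bonded nitrogens are pyridine-type — their lone pairs lie in the ring plane, leaving one electron in the p orbital; the boron has an empty p orbital. The ring is fully conjugated.
Tallying contributions gives 6 × 2 = 12 from the double-bond units + 0 from the BH atom = 12.
A 4n π count (12, n = 3) in a planar conjugated ring means antiaromatic.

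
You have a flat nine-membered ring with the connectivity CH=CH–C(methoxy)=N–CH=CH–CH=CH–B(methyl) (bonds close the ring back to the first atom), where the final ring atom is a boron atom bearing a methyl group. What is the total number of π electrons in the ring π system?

8

Every ring atom contributes a p orbital perpendicular to the ring (every atom in a ring double bond is sp² and brings one electron to the p orbital; the doubly-bonded nitrogens are pyridine-type — their lone pairs lie in the ring plane, leaving one electron in the p orbital; the boron has an empty p orbital), so the π system is cyclic and fully conjugated.
Counting π electrons: 4 × 2 = 8 from the double-bond units + 0 from the B(methyl) atom = 8.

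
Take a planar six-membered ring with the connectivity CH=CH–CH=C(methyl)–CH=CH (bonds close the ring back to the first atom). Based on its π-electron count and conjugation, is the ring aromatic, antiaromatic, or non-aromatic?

Check conjugation: every atom in a ring double bond is sp² and brings one electron to the p orbital — every position has a p orbital, so the cyclic π system is continuous.
Adding the contributions, 3 × 2 = 6 from the 3 double-bond units.
Since 6 = 4·1 + 2, the ring meets the 4n+2 criterion.

Aromatic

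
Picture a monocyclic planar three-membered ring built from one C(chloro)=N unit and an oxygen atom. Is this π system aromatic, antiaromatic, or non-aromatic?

All ring atoms are sp² and supply a p orbital to the ring (every atom in a ring double bond is sp² and brings one electron to the p orbital; each sp² =N– keeps its lone pair in-plane and puts one electron into the π system; the oxygen donates one lone pair from its p orbital); the conjugation is uninterrupted.
Tallying contributions gives 1 × 2 = 2 from the double-bond unit + 2 from the O atom = 4.
With 4 = 4·1 π electrons, Hückel's rule classifies the planar ring as antiaromatic.

Antiaromatic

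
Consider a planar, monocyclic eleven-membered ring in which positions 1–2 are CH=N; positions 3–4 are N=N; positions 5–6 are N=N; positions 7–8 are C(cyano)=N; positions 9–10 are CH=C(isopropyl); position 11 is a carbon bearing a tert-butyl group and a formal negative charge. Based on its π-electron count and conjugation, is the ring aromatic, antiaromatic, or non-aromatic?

Every ring atom contributes a p orbital perpendicular to the ring (the double-bond atoms are sp², each contributing one p electron; each sp² =N– keeps its lone pair in-plane and puts one electron into the π system; the carbanion's lone pair occupies the p orbital), so the π system is cyclic and fully conjugated.
π-electron count: 5 × 2 = 10 from the double-bond units + 2 from the C(tert-butyl)(-) atom = 12.
12 = 4(3); a planar, fully conjugated 4n system is antiaromatic.

Antiaromatic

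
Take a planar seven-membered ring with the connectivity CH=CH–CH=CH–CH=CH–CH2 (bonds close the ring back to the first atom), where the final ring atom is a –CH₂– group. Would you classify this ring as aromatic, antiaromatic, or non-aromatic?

Non-aromatic

At the CH2 position, the tetrahedral CH₂ carbon is sp³ and has no p orbital in the ring π system; the ring's p-orbital overlap is broken there.
Broken conjugation rules out both aromaticity and antiaromaticity.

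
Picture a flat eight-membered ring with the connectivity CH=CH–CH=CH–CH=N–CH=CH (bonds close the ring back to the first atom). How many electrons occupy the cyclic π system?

8

All ring atoms are sp² and supply a p orbital to the ring (each doubly-bonded ring atom is sp² with one p-orbital electron; each =N– nitrogen is pyridine-type (lone pair in the sp² plane, one electron in the p orbital)); the conjugation is uninterrupted.
π-electron count: 4 × 2 = 8 from the 4 double-bond units.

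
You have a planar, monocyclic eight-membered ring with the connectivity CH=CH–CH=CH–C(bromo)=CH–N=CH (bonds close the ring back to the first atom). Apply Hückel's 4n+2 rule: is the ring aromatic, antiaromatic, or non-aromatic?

Antiaromatic

The p orbitals form a continuous loop: every atom in a ring double bond is sp² and brings one electron to the p orbital; the doubly-bonded nitrogens are pyridine-type — their lone pairs lie in the ring plane, leaving one electron in the p orbital. The ring is fully conjugated.
Adding the contributions, 4 × 2 = 8 from the 4 double-bond units.
8 = 4(2); a planar, fully conjugated 4n system is antiaromatic.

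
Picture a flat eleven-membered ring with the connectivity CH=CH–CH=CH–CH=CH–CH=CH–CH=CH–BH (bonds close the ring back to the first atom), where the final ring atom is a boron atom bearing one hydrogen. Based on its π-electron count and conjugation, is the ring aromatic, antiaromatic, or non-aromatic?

Aromatic

The p orbitals form a continuous loop: the double-bond atoms are sp², each contributing one p electron; the boron has an empty p orbital. The ring is fully conjugated.
Counting π electrons: 5 × 2 = 10 from the double-bond units + 0 from the BH atom = 10.
Since 10 = 4·2 + 2, the ring meets the 4n+2 criterion.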